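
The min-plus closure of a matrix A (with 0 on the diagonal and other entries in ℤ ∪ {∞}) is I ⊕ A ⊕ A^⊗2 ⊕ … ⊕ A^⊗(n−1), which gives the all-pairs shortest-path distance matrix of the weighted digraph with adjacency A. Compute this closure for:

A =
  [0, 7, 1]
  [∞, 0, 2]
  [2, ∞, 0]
Closure =
  [0, 7, 1]
  [4, 0, 2]
  [2, 9, 0]

This is the Floyd-Warshall all-pairs shortest-path computation. For each intermediate vertex k = 0, 1, …, 2, update dist[i][j] ← min(dist[i][j], dist[i][k] + dist[k][j]). The final matrix gives, for each (i, j), the minimum total weight of any directed path from i to j (possibly empty when i = j).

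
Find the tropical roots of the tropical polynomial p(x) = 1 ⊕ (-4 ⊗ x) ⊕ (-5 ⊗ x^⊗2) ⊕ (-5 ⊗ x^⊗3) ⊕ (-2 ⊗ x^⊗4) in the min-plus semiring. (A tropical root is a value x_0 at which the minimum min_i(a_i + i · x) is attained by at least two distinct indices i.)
Roots: {-3, 0, 1, 5}

Each tropical root is a break point of the lower envelope of the lines y = a_i + i · x (there are 5 lines, with slopes 0, 1, ..., 4). Only the lines that attain the minimum somewhere contribute to roots; other lines are dominated. Here the surviving (envelope) indices are i = 4, i = 3, i = 2, i = 1, i = 0.
Intersections between consecutive envelope lines give the roots: for adjacent envelope indices i < j the intersection is x = (a_i − a_j) / (j − i). Reading off the sorted break points: {-3, 0, 1, 5}.
Verification: at each break x_0, at least two indices attain the minimum of min_i(a_i + i · x_0).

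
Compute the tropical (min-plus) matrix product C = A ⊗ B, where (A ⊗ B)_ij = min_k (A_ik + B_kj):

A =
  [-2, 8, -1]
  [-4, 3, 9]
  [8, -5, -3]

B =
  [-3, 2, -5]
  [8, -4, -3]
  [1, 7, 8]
A ⊗ B =
  [-5, 0, -7]
  [-7, -2, -9]
  [-2, -9, -8]

Apply the min-plus product entry-by-entry:
  C[0][0] = min over k of (A[0][0] + B[0][0] = -2 + -3 = -5, A[0][1] + B[1][0] = 8 + 8 = 16, A[0][2] + B[2][0] = -1 + 1 = 0) = -5 (attained at k = 0)
  C[0][1] = min over k of (A[0][0] + B[0][1] = -2 + 2 = 0, A[0][1] + B[1][1] = 8 + -4 = 4, A[0][2] + B[2][1] = -1 + 7 = 6) = 0 (attained at k = 0)
  C[0][2] = min over k of (A[0][0] + B[0][2] = -2 + -5 = -7, A[0][1] + B[1][2] = 8 + -3 = 5, A[0][2] + B[2][2] = -1 + 8 = 7) = -7 (attained at k = 0)
  C[1][0] = min over k of (A[1][0] + B[0][0] = -4 + -3 = -7, A[1][1] + B[1][0] = 3 + 8 = 11, A[1][2] + B[2][0] = 9 + 1 = 10) = -7 (attained at k = 0)
  C[1][1] = min over k of (A[1][0] + B[0][1] = -4 + 2 = -2, A[1][1] + B[1][1] = 3 + -4 = -1, A[1][2] + B[2][1] = 9 + 7 = 16) = -2 (attained at k = 0)
  C[1][2] = min over k of (A[1][0] + B[0][2] = -4 + -5 = -9, A[1][1] + B[1][2] = 3 + -3 = 0, A[1][2] + B[2][2] = 9 + 8 = 17) = -9 (attained at k = 0)
  C[2][0] = min over k of (A[2][0] + B[0][0] = 8 + -3 = 5, A[2][1] + B[1][0] = -5 + 8 = 3, A[2][2] + B[2][0] = -3 + 1 = -2) = -2 (attained at k = 2)
  C[2][1] = min over k of (A[2][0] + B[0][1] = 8 + 2 = 10, A[2][1] + B[1][1] = -5 + -4 = -9, A[2][2] + B[2][1] = -3 + 7 = 4) = -9 (attained at k = 1)
  C[2][2] = min over k of (A[2][0] + B[0][2] = 8 + -5 = 3, A[2][1] + B[1][2] = -5 + -3 = -8, A[2][2] + B[2][2] = -3 + 8 = 5) = -8 (attained at k = 1)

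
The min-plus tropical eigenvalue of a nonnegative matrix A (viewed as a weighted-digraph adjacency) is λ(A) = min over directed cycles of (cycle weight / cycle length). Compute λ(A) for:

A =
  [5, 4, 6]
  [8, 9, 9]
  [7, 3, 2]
λ(A) = 2

Enumerate directed cycles and compute their means (weight / length). Sample:
  cycle 0 → 0: weight = 5, length = 1, mean = 5/1 ≈ 5.000
  cycle 1 → 1: weight = 9, length = 1, mean = 9/1 ≈ 9.000
  cycle 2 → 2: weight = 2, length = 1, mean = 2/1 ≈ 2.000
  cycle 0 → 1 → 0: weight = 12, length = 2, mean = 12/2 ≈ 6.000
  cycle 0 → 2 → 0: weight = 13, length = 2, mean = 13/2 ≈ 6.500
  cycle 1 → 0 → 1: weight = 12, length = 2, mean = 12/2 ≈ 6.000
Minimum mean = 2.000, attained e.g. along the cycle 2 → 2 with weight 2 and length 1. So λ(A) = 2/1 = 2.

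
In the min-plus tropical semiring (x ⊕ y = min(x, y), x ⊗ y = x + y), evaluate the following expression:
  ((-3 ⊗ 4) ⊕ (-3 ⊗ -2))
((-3 ⊗ 4) ⊕ (-3 ⊗ -2)) = -5

Expand innermost to outermost. Recall ⊕ takes the minimum of its arguments and ⊗ takes their sum. Working out the expression ((-3 ⊗ 4) ⊕ (-3 ⊗ -2)) gives -5.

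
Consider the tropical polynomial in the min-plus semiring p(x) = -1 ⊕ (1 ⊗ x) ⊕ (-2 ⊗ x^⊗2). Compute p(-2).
p(-2) = -6

A tropical monomial a ⊗ x^⊗i evaluates to a + i · x. Evaluating each term at x = -2:
  Term 0 contributes -1 + 0 · -2 = -1
  Term 1 contributes 1 + 1 · -2 = -1
  Term 2 contributes -2 + 2 · -2 = -6
p(-2) = ⊕ of these = min[-1, -1, -6] = -6.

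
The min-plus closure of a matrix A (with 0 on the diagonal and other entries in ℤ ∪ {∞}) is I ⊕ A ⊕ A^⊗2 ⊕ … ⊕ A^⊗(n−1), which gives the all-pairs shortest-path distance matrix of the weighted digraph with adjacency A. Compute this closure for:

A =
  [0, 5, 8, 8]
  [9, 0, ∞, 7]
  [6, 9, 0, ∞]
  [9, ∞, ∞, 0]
Closure =
  [0, 5, 8, 8]
  [9, 0, 17, 7]
  [6, 9, 0, 14]
  [9, 14, 17, 0]

This is the Floyd-Warshall all-pairs shortest-path computation. For each intermediate vertex k = 0, 1, …, 3, update dist[i][j] ← min(dist[i][j], dist[i][k] + dist[k][j]). The final matrix gives, for each (i, j), the minimum total weight of any directed path from i to j (possibly empty when i = j).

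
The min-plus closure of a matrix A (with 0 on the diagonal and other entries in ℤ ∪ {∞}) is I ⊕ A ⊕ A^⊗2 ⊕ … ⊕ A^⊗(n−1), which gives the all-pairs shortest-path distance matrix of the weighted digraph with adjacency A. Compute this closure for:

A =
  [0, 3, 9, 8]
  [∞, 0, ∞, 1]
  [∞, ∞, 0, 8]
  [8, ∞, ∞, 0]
Closure =
  [0, 3, 9, 4]
  [9, 0, 18, 1]
  [16, 19, 0, 8]
  [8, 11, 17, 0]

This is the Floyd-Warshall all-pairs shortest-path computation. For each intermediate vertex k = 0, 1, …, 3, update dist[i][j] ← min(dist[i][j], dist[i][k] + dist[k][j]). The final matrix gives, for each (i, j), the minimum total weight of any directed path from i to j (possibly empty when i = j).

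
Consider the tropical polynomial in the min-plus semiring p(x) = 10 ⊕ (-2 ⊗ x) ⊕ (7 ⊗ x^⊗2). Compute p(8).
p(8) = 6

A tropical monomial a ⊗ x^⊗i evaluates to a + i · x. Evaluating each term at x = 8:
  Term 0 contributes 10 + 0 · 8 = 10
  Term 1 contributes -2 + 1 · 8 = 6
  Term 2 contributes 7 + 2 · 8 = 23
p(8) = ⊕ of these = min[10, 6, 23] = 6.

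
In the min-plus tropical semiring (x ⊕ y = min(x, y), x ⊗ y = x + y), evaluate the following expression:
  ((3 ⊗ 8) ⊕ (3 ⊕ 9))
((3 ⊗ 8) ⊕ (3 ⊕ 9)) = 3

Expand innermost to outermost. Recall ⊕ takes the minimum of its arguments and ⊗ takes their sum. Working out the expression ((3 ⊗ 8) ⊕ (3 ⊕ 9)) gives 3.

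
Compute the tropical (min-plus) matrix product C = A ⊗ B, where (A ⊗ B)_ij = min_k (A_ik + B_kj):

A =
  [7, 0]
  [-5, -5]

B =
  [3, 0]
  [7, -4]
A ⊗ B =
  [7, -4]
  [-2, -9]

Apply the min-plus product entry-by-entry:
  C[0][0] = min over k of (A[0][0] + B[0][0] = 7 + 3 = 10, A[0][1] + B[1][0] = 0 + 7 = 7) = 7 (attained at k = 1)
  C[0][1] = min over k of (A[0][0] + B[0][1] = 7 + 0 = 7, A[0][1] + B[1][1] = 0 + -4 = -4) = -4 (attained at k = 1)
  C[1][0] = min over k of (A[1][0] + B[0][0] = -5 + 3 = -2, A[1][1] + B[1][0] = -5 + 7 = 2) = -2 (attained at k = 0)
  C[1][1] = min over k of (A[1][0] + B[0][1] = -5 + 0 = -5, A[1][1] + B[1][1] = -5 + -4 = -9) = -9 (attained at k = 1)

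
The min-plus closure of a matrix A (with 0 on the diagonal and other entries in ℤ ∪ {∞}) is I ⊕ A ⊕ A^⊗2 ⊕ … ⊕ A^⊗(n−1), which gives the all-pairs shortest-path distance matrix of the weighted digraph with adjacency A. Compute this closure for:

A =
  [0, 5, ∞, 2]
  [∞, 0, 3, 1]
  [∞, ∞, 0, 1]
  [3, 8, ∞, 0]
Closure =
  [0, 5, 8, 2]
  [4, 0, 3, 1]
  [4, 9, 0, 1]
  [3, 8, 11, 0]

This is the Floyd-Warshall all-pairs shortest-path computation. For each intermediate vertex k = 0, 1, …, 3, update dist[i][j] ← min(dist[i][j], dist[i][k] + dist[k][j]). The final matrix gives, for each (i, j), the minimum total weight of any directed path from i to j (possibly empty when i = j).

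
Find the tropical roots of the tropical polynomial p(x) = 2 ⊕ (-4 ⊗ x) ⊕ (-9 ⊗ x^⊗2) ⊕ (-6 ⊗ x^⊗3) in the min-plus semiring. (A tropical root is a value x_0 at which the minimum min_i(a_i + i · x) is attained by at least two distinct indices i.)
Roots: {-3, 5, 6}

Each tropical root is a break point of the lower envelope of the lines y = a_i + i · x (there are 4 lines, with slopes 0, 1, ..., 3). Only the lines that attain the minimum somewhere contribute to roots; other lines are dominated. Here the surviving (envelope) indices are i = 3, i = 2, i = 1, i = 0.
Intersections between consecutive envelope lines give the roots: for adjacent envelope indices i < j the intersection is x = (a_i − a_j) / (j − i). Reading off the sorted break points: {-3, 5, 6}.
Verification: at each break x_0, at least two indices attain the minimum of min_i(a_i + i · x_0).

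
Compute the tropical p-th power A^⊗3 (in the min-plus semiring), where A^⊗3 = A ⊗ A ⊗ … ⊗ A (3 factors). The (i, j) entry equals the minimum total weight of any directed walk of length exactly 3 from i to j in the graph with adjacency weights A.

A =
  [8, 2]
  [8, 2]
A^⊗3 =
  [12, 6]
  [12, 6]

Each entry (A^⊗3)_ij equals the minimum over all length-3 walks i = v_0 → v_1 → … → v_3 = j of Σ_t A[v_t][v_{t+1}]. For example, for (i, j) = (0, 1) we minimise over 4 possible intermediate vertex sequences; the minimum is 6, attained along the walk 0 → 1 → 1 → 1.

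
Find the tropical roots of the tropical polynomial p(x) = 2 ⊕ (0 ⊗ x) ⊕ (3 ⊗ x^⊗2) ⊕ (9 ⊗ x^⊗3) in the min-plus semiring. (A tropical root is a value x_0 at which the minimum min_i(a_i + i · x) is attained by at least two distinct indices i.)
Roots: {-6, -3, 2}

Each tropical root is a break point of the lower envelope of the lines y = a_i + i · x (there are 4 lines, with slopes 0, 1, ..., 3). Only the lines that attain the minimum somewhere contribute to roots; other lines are dominated. Here the surviving (envelope) indices are i = 3, i = 2, i = 1, i = 0.
Intersections between consecutive envelope lines give the roots: for adjacent envelope indices i < j the intersection is x = (a_i − a_j) / (j − i). Reading off the sorted break points: {-6, -3, 2}.
Verification: at each break x_0, at least two indices attain the minimum of min_i(a_i + i · x_0).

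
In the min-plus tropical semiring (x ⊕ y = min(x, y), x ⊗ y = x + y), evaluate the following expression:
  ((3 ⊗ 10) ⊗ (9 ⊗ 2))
((3 ⊗ 10) ⊗ (9 ⊗ 2)) = 24

Expand innermost to outermost. Recall ⊕ takes the minimum of its arguments and ⊗ takes their sum. Working out the expression ((3 ⊗ 10) ⊗ (9 ⊗ 2)) gives 24.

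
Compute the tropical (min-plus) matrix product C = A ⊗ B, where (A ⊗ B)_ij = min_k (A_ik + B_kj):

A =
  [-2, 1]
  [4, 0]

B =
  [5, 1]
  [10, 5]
A ⊗ B =
  [3, -1]
  [9, 5]

Apply the min-plus product entry-by-entry:
  C[0][0] = min over k of (A[0][0] + B[0][0] = -2 + 5 = 3, A[0][1] + B[1][0] = 1 + 10 = 11) = 3 (attained at k = 0)
  C[0][1] = min over k of (A[0][0] + B[0][1] = -2 + 1 = -1, A[0][1] + B[1][1] = 1 + 5 = 6) = -1 (attained at k = 0)
  C[1][0] = min over k of (A[1][0] + B[0][0] = 4 + 5 = 9, A[1][1] + B[1][0] = 0 + 10 = 10) = 9 (attained at k = 0)
  C[1][1] = min over k of (A[1][0] + B[0][1] = 4 + 1 = 5, A[1][1] + B[1][1] = 0 + 5 = 5) = 5 (attained at k = 0)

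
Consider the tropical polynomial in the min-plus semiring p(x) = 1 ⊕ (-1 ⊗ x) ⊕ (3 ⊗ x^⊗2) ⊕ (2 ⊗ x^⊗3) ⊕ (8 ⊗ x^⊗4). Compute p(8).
p(8) = 1

A tropical monomial a ⊗ x^⊗i evaluates to a + i · x. Evaluating each term at x = 8:
  Term 0 contributes 1 + 0 · 8 = 1
  Term 1 contributes -1 + 1 · 8 = 7
  Term 2 contributes 3 + 2 · 8 = 19
  Term 3 contributes 2 + 3 · 8 = 26
  Term 4 contributes 8 + 4 · 8 = 40
p(8) = ⊕ of these = min[1, 7, 19, 26, 40] = 1.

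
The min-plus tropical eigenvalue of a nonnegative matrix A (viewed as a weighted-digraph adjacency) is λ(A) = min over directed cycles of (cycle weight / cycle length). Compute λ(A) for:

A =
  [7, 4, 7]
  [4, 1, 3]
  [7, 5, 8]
λ(A) = 1

Enumerate directed cycles and compute their means (weight / length). Sample:
  cycle 0 → 0: weight = 7, length = 1, mean = 7/1 ≈ 7.000
  cycle 1 → 1: weight = 1, length = 1, mean = 1/1 ≈ 1.000
  cycle 2 → 2: weight = 8, length = 1, mean = 8/1 ≈ 8.000
  cycle 0 → 1 → 0: weight = 8, length = 2, mean = 8/2 ≈ 4.000
  cycle 0 → 2 → 0: weight = 14, length = 2, mean = 14/2 ≈ 7.000
  cycle 1 → 0 → 1: weight = 8, length = 2, mean = 8/2 ≈ 4.000
Minimum mean = 1.000, attained e.g. along the cycle 1 → 1 with weight 1 and length 1. So λ(A) = 1/1 = 1.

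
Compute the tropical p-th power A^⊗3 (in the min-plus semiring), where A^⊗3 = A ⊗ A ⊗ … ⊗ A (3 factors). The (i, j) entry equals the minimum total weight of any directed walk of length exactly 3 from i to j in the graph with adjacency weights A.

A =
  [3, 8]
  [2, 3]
A^⊗3 =
  [9, 14]
  [8, 9]

Each entry (A^⊗3)_ij equals the minimum over all length-3 walks i = v_0 → v_1 → … → v_3 = j of Σ_t A[v_t][v_{t+1}]. For example, for (i, j) = (0, 1) we minimise over 4 possible intermediate vertex sequences; the minimum is 14, attained along the walk 0 → 0 → 0 → 1.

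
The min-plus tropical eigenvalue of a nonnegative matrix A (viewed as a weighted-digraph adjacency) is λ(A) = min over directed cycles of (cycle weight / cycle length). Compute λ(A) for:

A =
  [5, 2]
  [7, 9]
λ(A) = 9/2

Enumerate directed cycles and compute their means (weight / length). Sample:
  cycle 0 → 0: weight = 5, length = 1, mean = 5/1 ≈ 5.000
  cycle 1 → 1: weight = 9, length = 1, mean = 9/1 ≈ 9.000
  cycle 0 → 1 → 0: weight = 9, length = 2, mean = 9/2 ≈ 4.500
  cycle 1 → 0 → 1: weight = 9, length = 2, mean = 9/2 ≈ 4.500
Minimum mean = 4.500, attained e.g. along the cycle 0 → 1 → 0 with weight 9 and length 2. So λ(A) = 9/2 = 9/2.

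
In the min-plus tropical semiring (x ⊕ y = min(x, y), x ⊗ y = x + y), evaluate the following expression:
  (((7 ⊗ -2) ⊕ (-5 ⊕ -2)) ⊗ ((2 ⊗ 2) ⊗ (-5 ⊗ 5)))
(((7 ⊗ -2) ⊕ (-5 ⊕ -2)) ⊗ ((2 ⊗ 2) ⊗ (-5 ⊗ 5))) = -1

Expand innermost to outermost. Recall ⊕ takes the minimum of its arguments and ⊗ takes their sum. Working out the expression (((7 ⊗ -2) ⊕ (-5 ⊕ -2)) ⊗ ((2 ⊗ 2) ⊗ (-5 ⊗ 5))) gives -1.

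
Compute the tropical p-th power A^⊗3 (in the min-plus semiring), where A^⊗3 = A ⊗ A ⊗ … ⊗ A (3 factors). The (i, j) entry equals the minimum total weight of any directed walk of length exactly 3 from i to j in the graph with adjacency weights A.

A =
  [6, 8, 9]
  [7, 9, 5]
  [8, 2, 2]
A^⊗3 =
  [18, 13, 13]
  [14, 9, 9]
  [11, 6, 6]

Each entry (A^⊗3)_ij equals the minimum over all length-3 walks i = v_0 → v_1 → … → v_3 = j of Σ_t A[v_t][v_{t+1}]. For example, for (i, j) = (0, 2) we minimise over 9 possible intermediate vertex sequences; the minimum is 13, attained along the walk 0 → 2 → 2 → 2.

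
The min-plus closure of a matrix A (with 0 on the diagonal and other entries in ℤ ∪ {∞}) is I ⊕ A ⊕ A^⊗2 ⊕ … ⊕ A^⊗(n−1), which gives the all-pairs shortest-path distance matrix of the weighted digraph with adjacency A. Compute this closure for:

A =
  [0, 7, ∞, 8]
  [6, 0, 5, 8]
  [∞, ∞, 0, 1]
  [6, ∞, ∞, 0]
Closure =
  [0, 7, 12, 8]
  [6, 0, 5, 6]
  [7, 14, 0, 1]
  [6, 13, 18, 0]

This is the Floyd-Warshall all-pairs shortest-path computation. For each intermediate vertex k = 0, 1, …, 3, update dist[i][j] ← min(dist[i][j], dist[i][k] + dist[k][j]). The final matrix gives, for each (i, j), the minimum total weight of any directed path from i to j (possibly empty when i = j).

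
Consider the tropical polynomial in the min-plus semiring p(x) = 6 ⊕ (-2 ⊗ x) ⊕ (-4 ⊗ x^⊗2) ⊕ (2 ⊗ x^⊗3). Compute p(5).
p(5) = 3

A tropical monomial a ⊗ x^⊗i evaluates to a + i · x. Evaluating each term at x = 5:
  Term 0 contributes 6 + 0 · 5 = 6
  Term 1 contributes -2 + 1 · 5 = 3
  Term 2 contributes -4 + 2 · 5 = 6
  Term 3 contributes 2 + 3 · 5 = 17
p(5) = ⊕ of these = min[6, 3, 6, 17] = 3.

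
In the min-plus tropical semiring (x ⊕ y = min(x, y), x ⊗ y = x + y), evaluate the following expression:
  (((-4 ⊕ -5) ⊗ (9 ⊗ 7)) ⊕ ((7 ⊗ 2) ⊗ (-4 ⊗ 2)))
(((-4 ⊕ -5) ⊗ (9 ⊗ 7)) ⊕ ((7 ⊗ 2) ⊗ (-4 ⊗ 2))) = 7

Expand innermost to outermost. Recall ⊕ takes the minimum of its arguments and ⊗ takes their sum. Working out the expression (((-4 ⊕ -5) ⊗ (9 ⊗ 7)) ⊕ ((7 ⊗ 2) ⊗ (-4 ⊗ 2))) gives 7.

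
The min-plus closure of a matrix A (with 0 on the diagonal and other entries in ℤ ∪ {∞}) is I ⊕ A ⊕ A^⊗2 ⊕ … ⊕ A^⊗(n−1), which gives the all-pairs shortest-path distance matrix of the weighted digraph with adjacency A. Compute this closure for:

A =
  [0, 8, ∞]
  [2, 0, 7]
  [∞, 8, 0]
Closure =
  [0, 8, 15]
  [2, 0, 7]
  [10, 8, 0]

This is the Floyd-Warshall all-pairs shortest-path computation. For each intermediate vertex k = 0, 1, …, 2, update dist[i][j] ← min(dist[i][j], dist[i][k] + dist[k][j]). The final matrix gives, for each (i, j), the minimum total weight of any directed path from i to j (possibly empty when i = j).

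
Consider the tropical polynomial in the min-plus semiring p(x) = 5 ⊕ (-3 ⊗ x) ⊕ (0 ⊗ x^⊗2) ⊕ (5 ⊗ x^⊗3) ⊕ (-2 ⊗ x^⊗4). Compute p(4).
p(4) = 1

A tropical monomial a ⊗ x^⊗i evaluates to a + i · x. Evaluating each term at x = 4:
  Term 0 contributes 5 + 0 · 4 = 5
  Term 1 contributes -3 + 1 · 4 = 1
  Term 2 contributes 0 + 2 · 4 = 8
  Term 3 contributes 5 + 3 · 4 = 17
  Term 4 contributes -2 + 4 · 4 = 14
p(4) = ⊕ of these = min[5, 1, 8, 17, 14] = 1.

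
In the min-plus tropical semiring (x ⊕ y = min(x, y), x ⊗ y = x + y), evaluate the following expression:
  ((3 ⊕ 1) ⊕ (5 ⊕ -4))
((3 ⊕ 1) ⊕ (5 ⊕ -4)) = -4

Expand innermost to outermost. Recall ⊕ takes the minimum of its arguments and ⊗ takes their sum. Working out the expression ((3 ⊕ 1) ⊕ (5 ⊕ -4)) gives -4.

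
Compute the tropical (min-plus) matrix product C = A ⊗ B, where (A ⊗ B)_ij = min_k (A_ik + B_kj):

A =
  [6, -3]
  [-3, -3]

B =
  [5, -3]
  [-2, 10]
A ⊗ B =
  [-5, 3]
  [-5, -6]

Apply the min-plus product entry-by-entry:
  C[0][0] = min over k of (A[0][0] + B[0][0] = 6 + 5 = 11, A[0][1] + B[1][0] = -3 + -2 = -5) = -5 (attained at k = 1)
  C[0][1] = min over k of (A[0][0] + B[0][1] = 6 + -3 = 3, A[0][1] + B[1][1] = -3 + 10 = 7) = 3 (attained at k = 0)
  C[1][0] = min over k of (A[1][0] + B[0][0] = -3 + 5 = 2, A[1][1] + B[1][0] = -3 + -2 = -5) = -5 (attained at k = 1)
  C[1][1] = min over k of (A[1][0] + B[0][1] = -3 + -3 = -6, A[1][1] + B[1][1] = -3 + 10 = 7) = -6 (attained at k = 0)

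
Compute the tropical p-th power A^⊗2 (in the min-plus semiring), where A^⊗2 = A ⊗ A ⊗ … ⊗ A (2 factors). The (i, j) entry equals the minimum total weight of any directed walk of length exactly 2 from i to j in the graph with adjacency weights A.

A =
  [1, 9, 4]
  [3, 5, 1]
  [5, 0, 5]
A^⊗2 =
  [2, 4, 5]
  [4, 1, 6]
  [3, 5, 1]

Each entry (A^⊗2)_ij equals the minimum over all length-2 walks i = v_0 → v_1 → … → v_2 = j of Σ_t A[v_t][v_{t+1}]. For example, for (i, j) = (0, 2) we minimise over 3 possible intermediate vertex sequences; the minimum is 5, attained along the walk 0 → 0 → 2.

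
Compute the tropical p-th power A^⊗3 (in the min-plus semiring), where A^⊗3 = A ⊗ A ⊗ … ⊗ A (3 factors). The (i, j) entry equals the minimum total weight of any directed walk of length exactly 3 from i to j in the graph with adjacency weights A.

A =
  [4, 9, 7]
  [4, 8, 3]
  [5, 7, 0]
A^⊗3 =
  [12, 14, 7]
  [8, 10, 3]
  [5, 7, 0]

Each entry (A^⊗3)_ij equals the minimum over all length-3 walks i = v_0 → v_1 → … → v_3 = j of Σ_t A[v_t][v_{t+1}]. For example, for (i, j) = (0, 2) we minimise over 9 possible intermediate vertex sequences; the minimum is 7, attained along the walk 0 → 2 → 2 → 2.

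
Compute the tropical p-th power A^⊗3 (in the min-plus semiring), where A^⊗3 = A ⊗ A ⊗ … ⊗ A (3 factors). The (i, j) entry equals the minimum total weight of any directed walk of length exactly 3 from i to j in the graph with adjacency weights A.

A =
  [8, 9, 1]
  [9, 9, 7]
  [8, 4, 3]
A^⊗3 =
  [12, 8, 7]
  [18, 14, 13]
  [14, 10, 9]

Each entry (A^⊗3)_ij equals the minimum over all length-3 walks i = v_0 → v_1 → … → v_3 = j of Σ_t A[v_t][v_{t+1}]. For example, for (i, j) = (0, 2) we minimise over 9 possible intermediate vertex sequences; the minimum is 7, attained along the walk 0 → 2 → 2 → 2.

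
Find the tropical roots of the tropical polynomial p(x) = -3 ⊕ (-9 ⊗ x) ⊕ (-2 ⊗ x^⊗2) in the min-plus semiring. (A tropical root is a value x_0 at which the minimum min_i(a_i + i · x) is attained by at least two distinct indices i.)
Roots: {-7, 6}

Each tropical root is a break point of the lower envelope of the lines y = a_i + i · x (there are 3 lines, with slopes 0, 1, ..., 2). Only the lines that attain the minimum somewhere contribute to roots; other lines are dominated. Here the surviving (envelope) indices are i = 2, i = 1, i = 0.
Intersections between consecutive envelope lines give the roots: for adjacent envelope indices i < j the intersection is x = (a_i − a_j) / (j − i). Reading off the sorted break points: {-7, 6}.
Verification: at each break x_0, at least two indices attain the minimum of min_i(a_i + i · x_0).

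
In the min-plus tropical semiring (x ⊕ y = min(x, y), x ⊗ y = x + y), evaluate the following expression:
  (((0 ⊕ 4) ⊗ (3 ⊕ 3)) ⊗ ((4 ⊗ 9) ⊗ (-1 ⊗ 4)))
(((0 ⊕ 4) ⊗ (3 ⊕ 3)) ⊗ ((4 ⊗ 9) ⊗ (-1 ⊗ 4))) = 19

Expand innermost to outermost. Recall ⊕ takes the minimum of its arguments and ⊗ takes their sum. Working out the expression (((0 ⊕ 4) ⊗ (3 ⊕ 3)) ⊗ ((4 ⊗ 9) ⊗ (-1 ⊗ 4))) gives 19.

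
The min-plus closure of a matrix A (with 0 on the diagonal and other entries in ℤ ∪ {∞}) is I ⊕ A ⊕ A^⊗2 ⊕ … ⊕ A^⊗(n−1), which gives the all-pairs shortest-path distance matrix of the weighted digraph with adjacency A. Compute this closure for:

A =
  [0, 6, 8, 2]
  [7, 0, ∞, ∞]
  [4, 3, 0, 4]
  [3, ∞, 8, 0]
Closure =
  [0, 6, 8, 2]
  [7, 0, 15, 9]
  [4, 3, 0, 4]
  [3, 9, 8, 0]

This is the Floyd-Warshall all-pairs shortest-path computation. For each intermediate vertex k = 0, 1, …, 3, update dist[i][j] ← min(dist[i][j], dist[i][k] + dist[k][j]). The final matrix gives, for each (i, j), the minimum total weight of any directed path from i to j (possibly empty when i = j).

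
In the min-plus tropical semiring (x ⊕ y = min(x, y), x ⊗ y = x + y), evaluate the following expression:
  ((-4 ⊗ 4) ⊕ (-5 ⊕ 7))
((-4 ⊗ 4) ⊕ (-5 ⊕ 7)) = -5

Expand innermost to outermost. Recall ⊕ takes the minimum of its arguments and ⊗ takes their sum. Working out the expression ((-4 ⊗ 4) ⊕ (-5 ⊕ 7)) gives -5.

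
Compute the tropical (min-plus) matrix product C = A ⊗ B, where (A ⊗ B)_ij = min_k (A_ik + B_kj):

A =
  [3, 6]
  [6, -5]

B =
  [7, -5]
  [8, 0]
A ⊗ B =
  [10, -2]
  [3, -5]

Apply the min-plus product entry-by-entry:
  C[0][0] = min over k of (A[0][0] + B[0][0] = 3 + 7 = 10, A[0][1] + B[1][0] = 6 + 8 = 14) = 10 (attained at k = 0)
  C[0][1] = min over k of (A[0][0] + B[0][1] = 3 + -5 = -2, A[0][1] + B[1][1] = 6 + 0 = 6) = -2 (attained at k = 0)
  C[1][0] = min over k of (A[1][0] + B[0][0] = 6 + 7 = 13, A[1][1] + B[1][0] = -5 + 8 = 3) = 3 (attained at k = 1)
  C[1][1] = min over k of (A[1][0] + B[0][1] = 6 + -5 = 1, A[1][1] + B[1][1] = -5 + 0 = -5) = -5 (attained at k = 1)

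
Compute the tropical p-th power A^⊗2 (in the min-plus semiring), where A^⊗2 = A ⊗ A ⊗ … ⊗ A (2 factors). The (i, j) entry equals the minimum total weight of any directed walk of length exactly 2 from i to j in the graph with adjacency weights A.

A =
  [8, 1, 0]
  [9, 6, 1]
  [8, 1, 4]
A^⊗2 =
  [8, 1, 2]
  [9, 2, 5]
  [10, 5, 2]

Each entry (A^⊗2)_ij equals the minimum over all length-2 walks i = v_0 → v_1 → … → v_2 = j of Σ_t A[v_t][v_{t+1}]. For example, for (i, j) = (0, 2) we minimise over 3 possible intermediate vertex sequences; the minimum is 2, attained along the walk 0 → 1 → 2.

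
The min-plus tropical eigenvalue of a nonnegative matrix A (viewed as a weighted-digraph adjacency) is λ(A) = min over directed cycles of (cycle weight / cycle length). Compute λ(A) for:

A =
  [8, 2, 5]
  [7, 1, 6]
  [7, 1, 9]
λ(A) = 1

Enumerate directed cycles and compute their means (weight / length). Sample:
  cycle 0 → 0: weight = 8, length = 1, mean = 8/1 ≈ 8.000
  cycle 1 → 1: weight = 1, length = 1, mean = 1/1 ≈ 1.000
  cycle 2 → 2: weight = 9, length = 1, mean = 9/1 ≈ 9.000
  cycle 0 → 1 → 0: weight = 9, length = 2, mean = 9/2 ≈ 4.500
  cycle 0 → 2 → 0: weight = 12, length = 2, mean = 12/2 ≈ 6.000
  cycle 1 → 0 → 1: weight = 9, length = 2, mean = 9/2 ≈ 4.500
Minimum mean = 1.000, attained e.g. along the cycle 1 → 1 with weight 1 and length 1. So λ(A) = 1/1 = 1.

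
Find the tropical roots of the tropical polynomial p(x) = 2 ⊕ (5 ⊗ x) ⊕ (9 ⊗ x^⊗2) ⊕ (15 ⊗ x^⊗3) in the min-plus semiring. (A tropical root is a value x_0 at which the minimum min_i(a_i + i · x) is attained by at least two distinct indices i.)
Roots: {-6, -4, -3}

Each tropical root is a break point of the lower envelope of the lines y = a_i + i · x (there are 4 lines, with slopes 0, 1, ..., 3). Only the lines that attain the minimum somewhere contribute to roots; other lines are dominated. Here the surviving (envelope) indices are i = 3, i = 2, i = 1, i = 0.
Intersections between consecutive envelope lines give the roots: for adjacent envelope indices i < j the intersection is x = (a_i − a_j) / (j − i). Reading off the sorted break points: {-6, -4, -3}.
Verification: at each break x_0, at least two indices attain the minimum of min_i(a_i + i · x_0).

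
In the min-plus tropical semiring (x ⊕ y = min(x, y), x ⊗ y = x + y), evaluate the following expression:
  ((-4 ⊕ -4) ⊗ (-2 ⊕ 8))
((-4 ⊕ -4) ⊗ (-2 ⊕ 8)) = -6

Expand innermost to outermost. Recall ⊕ takes the minimum of its arguments and ⊗ takes their sum. Working out the expression ((-4 ⊕ -4) ⊗ (-2 ⊕ 8)) gives -6.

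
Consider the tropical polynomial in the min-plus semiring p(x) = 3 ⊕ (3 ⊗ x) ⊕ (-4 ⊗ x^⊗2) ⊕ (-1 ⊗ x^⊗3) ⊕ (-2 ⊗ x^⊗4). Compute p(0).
p(0) = -4

A tropical monomial a ⊗ x^⊗i evaluates to a + i · x. Evaluating each term at x = 0:
  Term 0 contributes 3 + 0 · 0 = 3
  Term 1 contributes 3 + 1 · 0 = 3
  Term 2 contributes -4 + 2 · 0 = -4
  Term 3 contributes -1 + 3 · 0 = -1
  Term 4 contributes -2 + 4 · 0 = -2
p(0) = ⊕ of these = min[3, 3, -4, -1, -2] = -4.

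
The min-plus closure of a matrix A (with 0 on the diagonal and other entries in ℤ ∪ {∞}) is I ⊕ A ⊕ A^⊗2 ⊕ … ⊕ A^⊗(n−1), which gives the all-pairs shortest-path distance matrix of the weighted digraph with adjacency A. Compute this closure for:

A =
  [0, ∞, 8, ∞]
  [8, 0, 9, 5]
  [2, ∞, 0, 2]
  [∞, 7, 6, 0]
Closure =
  [0, 17, 8, 10]
  [8, 0, 9, 5]
  [2, 9, 0, 2]
  [8, 7, 6, 0]

This is the Floyd-Warshall all-pairs shortest-path computation. For each intermediate vertex k = 0, 1, …, 3, update dist[i][j] ← min(dist[i][j], dist[i][k] + dist[k][j]). The final matrix gives, for each (i, j), the minimum total weight of any directed path from i to j (possibly empty when i = j).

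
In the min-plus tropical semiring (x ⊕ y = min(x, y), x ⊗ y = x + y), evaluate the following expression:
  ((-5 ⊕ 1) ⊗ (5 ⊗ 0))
((-5 ⊕ 1) ⊗ (5 ⊗ 0)) = 0

Expand innermost to outermost. Recall ⊕ takes the minimum of its arguments and ⊗ takes their sum. Working out the expression ((-5 ⊕ 1) ⊗ (5 ⊗ 0)) gives 0.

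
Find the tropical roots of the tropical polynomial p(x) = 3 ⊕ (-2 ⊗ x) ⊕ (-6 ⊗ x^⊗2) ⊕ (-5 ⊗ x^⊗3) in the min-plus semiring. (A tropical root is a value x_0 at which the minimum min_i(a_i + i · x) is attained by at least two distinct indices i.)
Roots: {-1, 4, 5}

Each tropical root is a break point of the lower envelope of the lines y = a_i + i · x (there are 4 lines, with slopes 0, 1, ..., 3). Only the lines that attain the minimum somewhere contribute to roots; other lines are dominated. Here the surviving (envelope) indices are i = 3, i = 2, i = 1, i = 0.
Intersections between consecutive envelope lines give the roots: for adjacent envelope indices i < j the intersection is x = (a_i − a_j) / (j − i). Reading off the sorted break points: {-1, 4, 5}.
Verification: at each break x_0, at least two indices attain the minimum of min_i(a_i + i · x_0).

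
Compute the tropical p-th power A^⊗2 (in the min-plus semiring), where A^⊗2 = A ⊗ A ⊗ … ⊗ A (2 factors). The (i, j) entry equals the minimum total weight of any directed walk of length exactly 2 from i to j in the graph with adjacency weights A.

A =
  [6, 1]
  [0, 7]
A^⊗2 =
  [1, 7]
  [6, 1]

Each entry (A^⊗2)_ij equals the minimum over all length-2 walks i = v_0 → v_1 → … → v_2 = j of Σ_t A[v_t][v_{t+1}]. For example, for (i, j) = (0, 1) we minimise over 2 possible intermediate vertex sequences; the minimum is 7, attained along the walk 0 → 0 → 1.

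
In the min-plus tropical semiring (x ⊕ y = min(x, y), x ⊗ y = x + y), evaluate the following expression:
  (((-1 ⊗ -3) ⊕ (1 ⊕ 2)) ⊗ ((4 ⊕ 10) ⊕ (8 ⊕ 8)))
(((-1 ⊗ -3) ⊕ (1 ⊕ 2)) ⊗ ((4 ⊕ 10) ⊕ (8 ⊕ 8))) = 0

Expand innermost to outermost. Recall ⊕ takes the minimum of its arguments and ⊗ takes their sum. Working out the expression (((-1 ⊗ -3) ⊕ (1 ⊕ 2)) ⊗ ((4 ⊕ 10) ⊕ (8 ⊕ 8))) gives 0.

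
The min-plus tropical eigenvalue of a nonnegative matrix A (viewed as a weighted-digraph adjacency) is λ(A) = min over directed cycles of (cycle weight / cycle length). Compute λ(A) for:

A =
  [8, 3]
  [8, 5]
λ(A) = 5

Enumerate directed cycles and compute their means (weight / length). Sample:
  cycle 0 → 0: weight = 8, length = 1, mean = 8/1 ≈ 8.000
  cycle 1 → 1: weight = 5, length = 1, mean = 5/1 ≈ 5.000
  cycle 0 → 1 → 0: weight = 11, length = 2, mean = 11/2 ≈ 5.500
  cycle 1 → 0 → 1: weight = 11, length = 2, mean = 11/2 ≈ 5.500
Minimum mean = 5.000, attained e.g. along the cycle 1 → 1 with weight 5 and length 1. So λ(A) = 5/1 = 5.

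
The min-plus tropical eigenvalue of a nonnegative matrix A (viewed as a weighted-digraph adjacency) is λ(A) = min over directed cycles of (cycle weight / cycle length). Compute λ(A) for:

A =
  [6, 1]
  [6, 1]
λ(A) = 1

Enumerate directed cycles and compute their means (weight / length). Sample:
  cycle 0 → 0: weight = 6, length = 1, mean = 6/1 ≈ 6.000
  cycle 1 → 1: weight = 1, length = 1, mean = 1/1 ≈ 1.000
  cycle 0 → 1 → 0: weight = 7, length = 2, mean = 7/2 ≈ 3.500
  cycle 1 → 0 → 1: weight = 7, length = 2, mean = 7/2 ≈ 3.500
Minimum mean = 1.000, attained e.g. along the cycle 1 → 1 with weight 1 and length 1. So λ(A) = 1/1 = 1.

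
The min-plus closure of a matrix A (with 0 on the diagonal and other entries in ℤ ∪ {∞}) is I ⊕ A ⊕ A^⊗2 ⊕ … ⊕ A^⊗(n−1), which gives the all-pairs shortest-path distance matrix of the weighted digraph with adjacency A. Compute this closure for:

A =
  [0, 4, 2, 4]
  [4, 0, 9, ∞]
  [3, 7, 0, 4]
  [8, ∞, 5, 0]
Closure =
  [0, 4, 2, 4]
  [4, 0, 6, 8]
  [3, 7, 0, 4]
  [8, 12, 5, 0]

This is the Floyd-Warshall all-pairs shortest-path computation. For each intermediate vertex k = 0, 1, …, 3, update dist[i][j] ← min(dist[i][j], dist[i][k] + dist[k][j]). The final matrix gives, for each (i, j), the minimum total weight of any directed path from i to j (possibly empty when i = j).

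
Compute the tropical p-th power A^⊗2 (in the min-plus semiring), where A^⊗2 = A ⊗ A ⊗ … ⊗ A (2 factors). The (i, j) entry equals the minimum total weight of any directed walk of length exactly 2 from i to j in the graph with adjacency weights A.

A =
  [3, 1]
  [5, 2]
A^⊗2 =
  [6, 3]
  [7, 4]

Each entry (A^⊗2)_ij equals the minimum over all length-2 walks i = v_0 → v_1 → … → v_2 = j of Σ_t A[v_t][v_{t+1}]. For example, for (i, j) = (0, 1) we minimise over 2 possible intermediate vertex sequences; the minimum is 3, attained along the walk 0 → 1 → 1.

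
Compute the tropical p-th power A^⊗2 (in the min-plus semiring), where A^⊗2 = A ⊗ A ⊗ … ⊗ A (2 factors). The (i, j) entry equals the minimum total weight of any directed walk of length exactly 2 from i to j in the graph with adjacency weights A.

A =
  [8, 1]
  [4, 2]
A^⊗2 =
  [5, 3]
  [6, 4]

Each entry (A^⊗2)_ij equals the minimum over all length-2 walks i = v_0 → v_1 → … → v_2 = j of Σ_t A[v_t][v_{t+1}]. For example, for (i, j) = (0, 1) we minimise over 2 possible intermediate vertex sequences; the minimum is 3, attained along the walk 0 → 1 → 1.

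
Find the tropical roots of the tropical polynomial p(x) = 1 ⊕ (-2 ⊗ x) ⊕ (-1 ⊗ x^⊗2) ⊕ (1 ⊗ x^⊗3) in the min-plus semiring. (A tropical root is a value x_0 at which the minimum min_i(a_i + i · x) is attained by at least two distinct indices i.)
Roots: {-2, -1, 3}

Each tropical root is a break point of the lower envelope of the lines y = a_i + i · x (there are 4 lines, with slopes 0, 1, ..., 3). Only the lines that attain the minimum somewhere contribute to roots; other lines are dominated. Here the surviving (envelope) indices are i = 3, i = 2, i = 1, i = 0.
Intersections between consecutive envelope lines give the roots: for adjacent envelope indices i < j the intersection is x = (a_i − a_j) / (j − i). Reading off the sorted break points: {-2, -1, 3}.
Verification: at each break x_0, at least two indices attain the minimum of min_i(a_i + i · x_0).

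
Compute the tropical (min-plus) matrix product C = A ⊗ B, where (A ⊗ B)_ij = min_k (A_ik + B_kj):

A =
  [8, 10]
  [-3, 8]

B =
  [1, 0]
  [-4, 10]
A ⊗ B =
  [6, 8]
  [-2, -3]

Apply the min-plus product entry-by-entry:
  C[0][0] = min over k of (A[0][0] + B[0][0] = 8 + 1 = 9, A[0][1] + B[1][0] = 10 + -4 = 6) = 6 (attained at k = 1)
  C[0][1] = min over k of (A[0][0] + B[0][1] = 8 + 0 = 8, A[0][1] + B[1][1] = 10 + 10 = 20) = 8 (attained at k = 0)
  C[1][0] = min over k of (A[1][0] + B[0][0] = -3 + 1 = -2, A[1][1] + B[1][0] = 8 + -4 = 4) = -2 (attained at k = 0)
  C[1][1] = min over k of (A[1][0] + B[0][1] = -3 + 0 = -3, A[1][1] + B[1][1] = 8 + 10 = 18) = -3 (attained at k = 0)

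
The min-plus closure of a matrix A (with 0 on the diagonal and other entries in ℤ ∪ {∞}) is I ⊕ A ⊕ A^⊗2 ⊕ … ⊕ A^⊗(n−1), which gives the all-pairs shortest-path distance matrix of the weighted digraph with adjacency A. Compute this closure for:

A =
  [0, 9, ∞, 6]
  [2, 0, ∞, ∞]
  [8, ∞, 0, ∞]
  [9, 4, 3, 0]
Closure =
  [0, 9, 9, 6]
  [2, 0, 11, 8]
  [8, 17, 0, 14]
  [6, 4, 3, 0]

This is the Floyd-Warshall all-pairs shortest-path computation. For each intermediate vertex k = 0, 1, …, 3, update dist[i][j] ← min(dist[i][j], dist[i][k] + dist[k][j]). The final matrix gives, for each (i, j), the minimum total weight of any directed path from i to j (possibly empty when i = j).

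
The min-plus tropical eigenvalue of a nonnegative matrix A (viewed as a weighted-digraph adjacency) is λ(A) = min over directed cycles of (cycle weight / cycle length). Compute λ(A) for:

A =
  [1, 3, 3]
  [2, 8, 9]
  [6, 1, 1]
λ(A) = 1

Enumerate directed cycles and compute their means (weight / length). Sample:
  cycle 0 → 0: weight = 1, length = 1, mean = 1/1 ≈ 1.000
  cycle 1 → 1: weight = 8, length = 1, mean = 8/1 ≈ 8.000
  cycle 2 → 2: weight = 1, length = 1, mean = 1/1 ≈ 1.000
  cycle 0 → 1 → 0: weight = 5, length = 2, mean = 5/2 ≈ 2.500
  cycle 0 → 2 → 0: weight = 9, length = 2, mean = 9/2 ≈ 4.500
  cycle 1 → 0 → 1: weight = 5, length = 2, mean = 5/2 ≈ 2.500
Minimum mean = 1.000, attained e.g. along the cycle 0 → 0 with weight 1 and length 1. So λ(A) = 1/1 = 1.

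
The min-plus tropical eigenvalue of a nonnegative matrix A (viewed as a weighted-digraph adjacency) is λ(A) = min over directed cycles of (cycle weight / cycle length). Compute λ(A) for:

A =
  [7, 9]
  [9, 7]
λ(A) = 7

Enumerate directed cycles and compute their means (weight / length). Sample:
  cycle 0 → 0: weight = 7, length = 1, mean = 7/1 ≈ 7.000
  cycle 1 → 1: weight = 7, length = 1, mean = 7/1 ≈ 7.000
  cycle 0 → 1 → 0: weight = 18, length = 2, mean = 18/2 ≈ 9.000
  cycle 1 → 0 → 1: weight = 18, length = 2, mean = 18/2 ≈ 9.000
Minimum mean = 7.000, attained e.g. along the cycle 0 → 0 with weight 7 and length 1. So λ(A) = 7/1 = 7.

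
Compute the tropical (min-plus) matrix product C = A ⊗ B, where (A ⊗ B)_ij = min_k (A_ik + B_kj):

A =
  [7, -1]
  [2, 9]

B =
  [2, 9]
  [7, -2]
A ⊗ B =
  [6, -3]
  [4, 7]

Apply the min-plus product entry-by-entry:
  C[0][0] = min over k of (A[0][0] + B[0][0] = 7 + 2 = 9, A[0][1] + B[1][0] = -1 + 7 = 6) = 6 (attained at k = 1)
  C[0][1] = min over k of (A[0][0] + B[0][1] = 7 + 9 = 16, A[0][1] + B[1][1] = -1 + -2 = -3) = -3 (attained at k = 1)
  C[1][0] = min over k of (A[1][0] + B[0][0] = 2 + 2 = 4, A[1][1] + B[1][0] = 9 + 7 = 16) = 4 (attained at k = 0)
  C[1][1] = min over k of (A[1][0] + B[0][1] = 2 + 9 = 11, A[1][1] + B[1][1] = 9 + -2 = 7) = 7 (attained at k = 1)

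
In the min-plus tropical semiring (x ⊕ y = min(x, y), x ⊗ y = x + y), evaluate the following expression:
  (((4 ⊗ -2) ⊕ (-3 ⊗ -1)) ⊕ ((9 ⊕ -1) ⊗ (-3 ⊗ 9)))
(((4 ⊗ -2) ⊕ (-3 ⊗ -1)) ⊕ ((9 ⊕ -1) ⊗ (-3 ⊗ 9))) = -4

Expand innermost to outermost. Recall ⊕ takes the minimum of its arguments and ⊗ takes their sum. Working out the expression (((4 ⊗ -2) ⊕ (-3 ⊗ -1)) ⊕ ((9 ⊕ -1) ⊗ (-3 ⊗ 9))) gives -4.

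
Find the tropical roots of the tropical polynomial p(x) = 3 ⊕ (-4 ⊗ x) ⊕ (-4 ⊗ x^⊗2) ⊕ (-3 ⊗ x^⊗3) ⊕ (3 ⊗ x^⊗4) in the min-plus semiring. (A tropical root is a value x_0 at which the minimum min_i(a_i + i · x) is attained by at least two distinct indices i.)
Roots: {-6, -1, 0, 7}

Each tropical root is a break point of the lower envelope of the lines y = a_i + i · x (there are 5 lines, with slopes 0, 1, ..., 4). Only the lines that attain the minimum somewhere contribute to roots; other lines are dominated. Here the surviving (envelope) indices are i = 4, i = 3, i = 2, i = 1, i = 0.
Intersections between consecutive envelope lines give the roots: for adjacent envelope indices i < j the intersection is x = (a_i − a_j) / (j − i). Reading off the sorted break points: {-6, -1, 0, 7}.
Verification: at each break x_0, at least two indices attain the minimum of min_i(a_i + i · x_0).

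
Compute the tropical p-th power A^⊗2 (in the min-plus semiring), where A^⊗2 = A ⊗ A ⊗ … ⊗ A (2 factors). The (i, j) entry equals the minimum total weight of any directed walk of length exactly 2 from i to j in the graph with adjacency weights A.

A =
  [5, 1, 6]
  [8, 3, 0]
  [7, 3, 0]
A^⊗2 =
  [9, 4, 1]
  [7, 3, 0]
  [7, 3, 0]

Each entry (A^⊗2)_ij equals the minimum over all length-2 walks i = v_0 → v_1 → … → v_2 = j of Σ_t A[v_t][v_{t+1}]. For example, for (i, j) = (0, 2) we minimise over 3 possible intermediate vertex sequences; the minimum is 1, attained along the walk 0 → 1 → 2.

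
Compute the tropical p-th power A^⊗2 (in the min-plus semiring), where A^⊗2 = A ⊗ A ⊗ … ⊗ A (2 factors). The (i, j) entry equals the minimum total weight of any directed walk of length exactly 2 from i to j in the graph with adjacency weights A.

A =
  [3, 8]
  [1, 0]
A^⊗2 =
  [6, 8]
  [1, 0]

Each entry (A^⊗2)_ij equals the minimum over all length-2 walks i = v_0 → v_1 → … → v_2 = j of Σ_t A[v_t][v_{t+1}]. For example, for (i, j) = (0, 1) we minimise over 2 possible intermediate vertex sequences; the minimum is 8, attained along the walk 0 → 1 → 1.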